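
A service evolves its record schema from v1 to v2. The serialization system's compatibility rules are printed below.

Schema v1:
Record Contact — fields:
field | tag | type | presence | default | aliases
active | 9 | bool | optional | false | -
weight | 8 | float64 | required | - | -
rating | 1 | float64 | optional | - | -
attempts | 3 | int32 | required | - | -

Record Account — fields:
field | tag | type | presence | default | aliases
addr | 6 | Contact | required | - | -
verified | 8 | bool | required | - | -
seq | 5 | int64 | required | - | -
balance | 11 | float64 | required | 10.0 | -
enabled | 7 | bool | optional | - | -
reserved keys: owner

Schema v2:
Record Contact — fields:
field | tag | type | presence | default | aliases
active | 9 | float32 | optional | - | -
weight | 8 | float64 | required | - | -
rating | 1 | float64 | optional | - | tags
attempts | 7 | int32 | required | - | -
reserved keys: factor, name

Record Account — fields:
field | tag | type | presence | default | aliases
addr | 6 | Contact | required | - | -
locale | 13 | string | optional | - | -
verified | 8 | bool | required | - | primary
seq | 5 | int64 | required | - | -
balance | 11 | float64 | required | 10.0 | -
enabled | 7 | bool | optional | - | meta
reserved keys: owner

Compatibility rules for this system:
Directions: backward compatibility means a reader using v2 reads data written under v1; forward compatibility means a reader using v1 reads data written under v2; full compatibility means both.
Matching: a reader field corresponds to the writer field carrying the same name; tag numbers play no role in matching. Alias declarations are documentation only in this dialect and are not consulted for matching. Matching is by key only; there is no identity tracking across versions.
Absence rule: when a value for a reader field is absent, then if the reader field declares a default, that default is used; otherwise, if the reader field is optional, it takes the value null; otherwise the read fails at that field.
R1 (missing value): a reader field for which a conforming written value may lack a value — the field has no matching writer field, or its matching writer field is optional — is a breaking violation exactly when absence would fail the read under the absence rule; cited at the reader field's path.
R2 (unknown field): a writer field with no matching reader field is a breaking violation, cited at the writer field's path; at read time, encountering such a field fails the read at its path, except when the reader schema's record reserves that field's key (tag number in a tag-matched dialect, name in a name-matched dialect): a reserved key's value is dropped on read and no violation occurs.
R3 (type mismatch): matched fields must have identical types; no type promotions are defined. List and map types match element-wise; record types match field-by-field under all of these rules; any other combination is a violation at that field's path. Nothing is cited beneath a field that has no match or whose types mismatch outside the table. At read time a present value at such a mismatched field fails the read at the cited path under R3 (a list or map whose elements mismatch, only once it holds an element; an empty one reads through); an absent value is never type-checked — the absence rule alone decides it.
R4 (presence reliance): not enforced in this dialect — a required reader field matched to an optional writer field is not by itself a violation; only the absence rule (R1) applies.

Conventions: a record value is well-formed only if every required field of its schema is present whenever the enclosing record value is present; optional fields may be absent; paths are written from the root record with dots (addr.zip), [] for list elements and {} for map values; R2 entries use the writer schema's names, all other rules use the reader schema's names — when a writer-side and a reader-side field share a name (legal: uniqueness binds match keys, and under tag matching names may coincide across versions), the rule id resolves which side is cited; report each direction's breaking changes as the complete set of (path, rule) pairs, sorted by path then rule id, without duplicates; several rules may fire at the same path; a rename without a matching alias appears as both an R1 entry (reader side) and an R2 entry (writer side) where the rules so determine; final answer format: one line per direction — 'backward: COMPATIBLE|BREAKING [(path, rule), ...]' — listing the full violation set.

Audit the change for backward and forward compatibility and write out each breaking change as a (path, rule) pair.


the writer's type comes first in each Account pair
backward pass over Account, reader schema v2, writer schema v1:
  addr <- addr (Contact -> Contact, writer required)
  locale has no writer counterpart
  verified <- verified (bool -> bool, writer required)
  seq <- seq (int64 -> int64, writer required)
  balance <- balance (float64 -> float64, writer required)
  enabled <- enabled (bool -> bool, writer optional)
  addr.active <- addr.active (bool -> float32, writer optional)
  addr.weight <- addr.weight (float64 -> float64, writer required)
  addr.rating <- addr.rating (float64 -> float64, writer optional)
  addr.attempts <- addr.attempts (int32 -> int32, writer required)
  violation R3 at addr.active
  => 1 violation(s): backward is BREAKING for Account
forward pass over Account, reader schema v1, writer schema v2:
  addr <- addr (Contact -> Contact, writer required)
  verified <- verified (bool -> bool, writer required)
  seq <- seq (int64 -> int64, writer required)
  balance <- balance (float64 -> float64, writer required)
  enabled <- enabled (bool -> bool, writer optional)
  leftover writer field: locale
  addr.active <- addr.active (float32 -> bool, writer optional)
  addr.weight <- addr.weight (float64 -> float64, writer required)
  addr.rating <- addr.rating (float64 -> float64, writer optional)
  addr.attempts <- addr.attempts (int32 -> int32, writer required)
  violation R3 at addr.active
  violation R2 at locale
  => 2 violation(s): forward is BREAKING for Account

backward: BREAKING [(addr.active, R3)]; forward: BREAKING [(addr.active, R3), (locale, R2)]


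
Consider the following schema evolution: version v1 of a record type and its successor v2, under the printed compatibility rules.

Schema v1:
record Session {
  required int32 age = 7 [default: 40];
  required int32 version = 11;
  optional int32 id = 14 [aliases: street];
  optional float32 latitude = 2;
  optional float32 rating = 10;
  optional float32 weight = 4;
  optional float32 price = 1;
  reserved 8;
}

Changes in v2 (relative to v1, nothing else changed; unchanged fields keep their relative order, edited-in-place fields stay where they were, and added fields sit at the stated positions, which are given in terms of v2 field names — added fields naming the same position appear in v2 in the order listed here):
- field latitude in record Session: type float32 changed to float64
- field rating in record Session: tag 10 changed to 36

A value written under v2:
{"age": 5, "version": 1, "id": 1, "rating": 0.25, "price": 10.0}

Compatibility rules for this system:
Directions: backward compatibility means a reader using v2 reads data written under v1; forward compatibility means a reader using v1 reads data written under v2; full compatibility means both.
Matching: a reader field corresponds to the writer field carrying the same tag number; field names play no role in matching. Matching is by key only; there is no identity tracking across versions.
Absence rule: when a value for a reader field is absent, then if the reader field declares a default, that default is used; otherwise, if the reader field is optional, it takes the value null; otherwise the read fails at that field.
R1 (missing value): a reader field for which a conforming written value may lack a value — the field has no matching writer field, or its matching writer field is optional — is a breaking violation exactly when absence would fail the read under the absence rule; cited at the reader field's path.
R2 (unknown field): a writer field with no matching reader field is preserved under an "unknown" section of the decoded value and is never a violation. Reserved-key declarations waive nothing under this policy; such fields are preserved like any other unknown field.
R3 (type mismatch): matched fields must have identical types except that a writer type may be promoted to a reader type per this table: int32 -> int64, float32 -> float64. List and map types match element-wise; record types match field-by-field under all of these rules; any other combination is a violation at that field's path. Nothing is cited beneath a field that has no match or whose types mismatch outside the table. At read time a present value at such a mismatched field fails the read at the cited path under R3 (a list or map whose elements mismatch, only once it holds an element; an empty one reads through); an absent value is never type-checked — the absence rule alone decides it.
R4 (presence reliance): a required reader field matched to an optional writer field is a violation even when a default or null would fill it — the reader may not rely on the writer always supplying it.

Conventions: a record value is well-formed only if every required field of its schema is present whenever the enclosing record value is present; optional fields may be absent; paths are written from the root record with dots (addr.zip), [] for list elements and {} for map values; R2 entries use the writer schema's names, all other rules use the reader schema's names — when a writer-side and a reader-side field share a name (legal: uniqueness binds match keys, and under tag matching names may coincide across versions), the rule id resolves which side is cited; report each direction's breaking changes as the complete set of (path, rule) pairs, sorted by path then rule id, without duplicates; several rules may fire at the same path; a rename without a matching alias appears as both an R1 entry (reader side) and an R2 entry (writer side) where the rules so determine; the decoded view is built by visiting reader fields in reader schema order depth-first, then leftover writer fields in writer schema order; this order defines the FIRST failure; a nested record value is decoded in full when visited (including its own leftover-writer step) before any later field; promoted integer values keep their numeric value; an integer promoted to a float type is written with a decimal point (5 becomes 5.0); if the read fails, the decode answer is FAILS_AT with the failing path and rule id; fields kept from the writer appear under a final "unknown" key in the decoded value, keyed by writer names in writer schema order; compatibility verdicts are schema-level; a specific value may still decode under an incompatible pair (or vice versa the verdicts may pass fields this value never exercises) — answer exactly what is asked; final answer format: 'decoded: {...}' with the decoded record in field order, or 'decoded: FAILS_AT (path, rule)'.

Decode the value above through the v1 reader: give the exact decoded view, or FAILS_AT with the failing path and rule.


decoded: {"age": 5, "version": 1, "id": 1, "latitude": null, "rating": null, "weight": null, "price": 10.0, "unknown": {"rating": 0.25}}

the writer's type comes first in each Session pair
decoding the Session value with the v1 reader:
  age := 5
  version := 1
  id := 1
  latitude := null (missing; optional => null)
  rating := null (missing; optional => null)
  weight := null (missing; optional => null)
  price := 10.0
  writer rating: kept under "unknown"
  => decoded: {"age": 5, "version": 1, "id": 1, "latitude": null, "rating": null, "weight": null, "price": 10.0, "unknown": {"rating": 0.25}}
remaining Session differences; none change what is asked:
  field latitude in record Session: type float32 changed to float64 -> changes Session's schema-level verdicts only — the decode of this value is the same


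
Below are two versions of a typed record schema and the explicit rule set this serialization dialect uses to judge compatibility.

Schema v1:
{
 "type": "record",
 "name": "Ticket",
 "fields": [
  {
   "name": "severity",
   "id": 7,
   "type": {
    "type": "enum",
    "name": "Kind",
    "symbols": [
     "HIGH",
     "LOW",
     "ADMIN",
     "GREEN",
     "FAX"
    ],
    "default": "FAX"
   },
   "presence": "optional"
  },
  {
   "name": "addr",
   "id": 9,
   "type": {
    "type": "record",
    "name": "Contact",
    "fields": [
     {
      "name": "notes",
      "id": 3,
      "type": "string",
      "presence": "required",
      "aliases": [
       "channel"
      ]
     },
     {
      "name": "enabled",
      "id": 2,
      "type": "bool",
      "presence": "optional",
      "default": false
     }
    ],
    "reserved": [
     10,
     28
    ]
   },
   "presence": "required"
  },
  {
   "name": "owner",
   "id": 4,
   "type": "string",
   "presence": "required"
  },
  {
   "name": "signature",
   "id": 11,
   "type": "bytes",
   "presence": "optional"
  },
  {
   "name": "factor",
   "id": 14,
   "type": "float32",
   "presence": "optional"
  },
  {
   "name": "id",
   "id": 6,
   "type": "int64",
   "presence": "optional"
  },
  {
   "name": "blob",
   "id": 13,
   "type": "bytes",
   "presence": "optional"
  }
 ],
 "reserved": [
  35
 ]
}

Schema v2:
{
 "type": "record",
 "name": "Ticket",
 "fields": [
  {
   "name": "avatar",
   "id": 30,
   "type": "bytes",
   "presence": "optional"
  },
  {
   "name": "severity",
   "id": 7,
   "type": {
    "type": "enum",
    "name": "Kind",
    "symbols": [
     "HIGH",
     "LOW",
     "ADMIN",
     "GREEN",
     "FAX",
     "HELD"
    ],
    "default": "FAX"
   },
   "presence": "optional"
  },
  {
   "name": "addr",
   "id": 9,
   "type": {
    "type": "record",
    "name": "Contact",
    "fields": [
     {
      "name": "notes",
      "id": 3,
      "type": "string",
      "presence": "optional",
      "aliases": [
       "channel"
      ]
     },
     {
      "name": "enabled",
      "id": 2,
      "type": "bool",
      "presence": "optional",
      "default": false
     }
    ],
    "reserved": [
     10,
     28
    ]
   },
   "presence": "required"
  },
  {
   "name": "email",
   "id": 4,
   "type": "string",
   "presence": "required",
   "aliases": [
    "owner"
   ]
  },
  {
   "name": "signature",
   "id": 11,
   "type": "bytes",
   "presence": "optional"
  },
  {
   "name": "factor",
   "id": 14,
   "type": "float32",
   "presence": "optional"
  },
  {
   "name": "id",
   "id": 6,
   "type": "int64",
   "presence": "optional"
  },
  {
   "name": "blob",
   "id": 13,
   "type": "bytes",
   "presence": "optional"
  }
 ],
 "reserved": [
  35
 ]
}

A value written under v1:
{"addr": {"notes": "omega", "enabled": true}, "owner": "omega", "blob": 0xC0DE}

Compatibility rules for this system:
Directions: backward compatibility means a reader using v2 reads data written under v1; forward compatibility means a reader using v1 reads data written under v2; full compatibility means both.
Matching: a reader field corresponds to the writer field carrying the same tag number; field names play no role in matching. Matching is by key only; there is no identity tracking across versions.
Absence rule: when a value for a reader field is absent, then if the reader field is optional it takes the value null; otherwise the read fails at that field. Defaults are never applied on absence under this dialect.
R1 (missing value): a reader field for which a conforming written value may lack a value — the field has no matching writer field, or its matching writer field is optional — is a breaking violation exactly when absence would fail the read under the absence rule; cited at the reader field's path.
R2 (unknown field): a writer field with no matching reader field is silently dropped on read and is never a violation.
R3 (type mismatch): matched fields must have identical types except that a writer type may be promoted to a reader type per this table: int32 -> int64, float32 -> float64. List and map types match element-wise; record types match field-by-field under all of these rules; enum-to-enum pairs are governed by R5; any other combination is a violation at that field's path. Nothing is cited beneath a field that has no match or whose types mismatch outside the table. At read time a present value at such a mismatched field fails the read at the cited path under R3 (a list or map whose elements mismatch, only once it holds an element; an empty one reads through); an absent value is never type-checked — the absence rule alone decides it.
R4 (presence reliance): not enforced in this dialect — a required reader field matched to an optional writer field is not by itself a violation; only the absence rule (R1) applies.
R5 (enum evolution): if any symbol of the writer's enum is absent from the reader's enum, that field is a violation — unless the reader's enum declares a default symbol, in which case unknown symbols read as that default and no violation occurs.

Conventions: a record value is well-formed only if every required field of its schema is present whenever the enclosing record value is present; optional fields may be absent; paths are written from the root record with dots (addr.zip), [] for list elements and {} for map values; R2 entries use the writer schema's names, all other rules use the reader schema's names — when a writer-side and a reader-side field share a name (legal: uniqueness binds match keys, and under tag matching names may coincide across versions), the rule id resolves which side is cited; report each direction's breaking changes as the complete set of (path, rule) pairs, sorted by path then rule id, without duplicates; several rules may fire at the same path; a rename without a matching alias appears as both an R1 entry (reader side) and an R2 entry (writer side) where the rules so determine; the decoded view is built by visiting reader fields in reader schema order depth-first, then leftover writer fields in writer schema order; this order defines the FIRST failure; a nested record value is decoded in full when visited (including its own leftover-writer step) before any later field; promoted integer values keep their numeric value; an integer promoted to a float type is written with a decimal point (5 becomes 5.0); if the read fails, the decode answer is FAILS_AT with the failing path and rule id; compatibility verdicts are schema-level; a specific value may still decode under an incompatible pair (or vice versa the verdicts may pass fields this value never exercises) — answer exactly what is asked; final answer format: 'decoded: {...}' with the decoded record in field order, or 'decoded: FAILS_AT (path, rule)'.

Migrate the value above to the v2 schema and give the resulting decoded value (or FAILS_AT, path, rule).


in Ticket below, arrows point writer -> reader
decode (reader v2):
  avatar := null (not supplied -> null)
  severity := null (not supplied -> null)
  addr.notes := "omega"
  addr.enabled := true
  email := "omega" (from writer owner)
  signature := null (not supplied -> null)
  factor := null (not supplied -> null)
  id := null (not supplied -> null)
  blob := 0xC0DE
  => decoded: {"avatar": null, "severity": null, "addr": {"notes": "omega", "enabled": true}, "email": "omega", "signature": null, "factor": null, "id": null, "blob": 0xC0DE}
checking off the Ticket differences that do not matter here:
  enum Kind (field severity in record Ticket): symbol HELD added -> no rule fires on it and the decoded Ticket view is identical with or without it
  field notes in record Contact: required changed to optional -> matters for Ticket compatibility verdicts, not for this value's decode

decoded: {"avatar": null, "severity": null, "addr": {"notes": "omega", "enabled": true}, "email": "omega", "signature": null, "factor": null, "id": null, "blob": 0xC0DE}


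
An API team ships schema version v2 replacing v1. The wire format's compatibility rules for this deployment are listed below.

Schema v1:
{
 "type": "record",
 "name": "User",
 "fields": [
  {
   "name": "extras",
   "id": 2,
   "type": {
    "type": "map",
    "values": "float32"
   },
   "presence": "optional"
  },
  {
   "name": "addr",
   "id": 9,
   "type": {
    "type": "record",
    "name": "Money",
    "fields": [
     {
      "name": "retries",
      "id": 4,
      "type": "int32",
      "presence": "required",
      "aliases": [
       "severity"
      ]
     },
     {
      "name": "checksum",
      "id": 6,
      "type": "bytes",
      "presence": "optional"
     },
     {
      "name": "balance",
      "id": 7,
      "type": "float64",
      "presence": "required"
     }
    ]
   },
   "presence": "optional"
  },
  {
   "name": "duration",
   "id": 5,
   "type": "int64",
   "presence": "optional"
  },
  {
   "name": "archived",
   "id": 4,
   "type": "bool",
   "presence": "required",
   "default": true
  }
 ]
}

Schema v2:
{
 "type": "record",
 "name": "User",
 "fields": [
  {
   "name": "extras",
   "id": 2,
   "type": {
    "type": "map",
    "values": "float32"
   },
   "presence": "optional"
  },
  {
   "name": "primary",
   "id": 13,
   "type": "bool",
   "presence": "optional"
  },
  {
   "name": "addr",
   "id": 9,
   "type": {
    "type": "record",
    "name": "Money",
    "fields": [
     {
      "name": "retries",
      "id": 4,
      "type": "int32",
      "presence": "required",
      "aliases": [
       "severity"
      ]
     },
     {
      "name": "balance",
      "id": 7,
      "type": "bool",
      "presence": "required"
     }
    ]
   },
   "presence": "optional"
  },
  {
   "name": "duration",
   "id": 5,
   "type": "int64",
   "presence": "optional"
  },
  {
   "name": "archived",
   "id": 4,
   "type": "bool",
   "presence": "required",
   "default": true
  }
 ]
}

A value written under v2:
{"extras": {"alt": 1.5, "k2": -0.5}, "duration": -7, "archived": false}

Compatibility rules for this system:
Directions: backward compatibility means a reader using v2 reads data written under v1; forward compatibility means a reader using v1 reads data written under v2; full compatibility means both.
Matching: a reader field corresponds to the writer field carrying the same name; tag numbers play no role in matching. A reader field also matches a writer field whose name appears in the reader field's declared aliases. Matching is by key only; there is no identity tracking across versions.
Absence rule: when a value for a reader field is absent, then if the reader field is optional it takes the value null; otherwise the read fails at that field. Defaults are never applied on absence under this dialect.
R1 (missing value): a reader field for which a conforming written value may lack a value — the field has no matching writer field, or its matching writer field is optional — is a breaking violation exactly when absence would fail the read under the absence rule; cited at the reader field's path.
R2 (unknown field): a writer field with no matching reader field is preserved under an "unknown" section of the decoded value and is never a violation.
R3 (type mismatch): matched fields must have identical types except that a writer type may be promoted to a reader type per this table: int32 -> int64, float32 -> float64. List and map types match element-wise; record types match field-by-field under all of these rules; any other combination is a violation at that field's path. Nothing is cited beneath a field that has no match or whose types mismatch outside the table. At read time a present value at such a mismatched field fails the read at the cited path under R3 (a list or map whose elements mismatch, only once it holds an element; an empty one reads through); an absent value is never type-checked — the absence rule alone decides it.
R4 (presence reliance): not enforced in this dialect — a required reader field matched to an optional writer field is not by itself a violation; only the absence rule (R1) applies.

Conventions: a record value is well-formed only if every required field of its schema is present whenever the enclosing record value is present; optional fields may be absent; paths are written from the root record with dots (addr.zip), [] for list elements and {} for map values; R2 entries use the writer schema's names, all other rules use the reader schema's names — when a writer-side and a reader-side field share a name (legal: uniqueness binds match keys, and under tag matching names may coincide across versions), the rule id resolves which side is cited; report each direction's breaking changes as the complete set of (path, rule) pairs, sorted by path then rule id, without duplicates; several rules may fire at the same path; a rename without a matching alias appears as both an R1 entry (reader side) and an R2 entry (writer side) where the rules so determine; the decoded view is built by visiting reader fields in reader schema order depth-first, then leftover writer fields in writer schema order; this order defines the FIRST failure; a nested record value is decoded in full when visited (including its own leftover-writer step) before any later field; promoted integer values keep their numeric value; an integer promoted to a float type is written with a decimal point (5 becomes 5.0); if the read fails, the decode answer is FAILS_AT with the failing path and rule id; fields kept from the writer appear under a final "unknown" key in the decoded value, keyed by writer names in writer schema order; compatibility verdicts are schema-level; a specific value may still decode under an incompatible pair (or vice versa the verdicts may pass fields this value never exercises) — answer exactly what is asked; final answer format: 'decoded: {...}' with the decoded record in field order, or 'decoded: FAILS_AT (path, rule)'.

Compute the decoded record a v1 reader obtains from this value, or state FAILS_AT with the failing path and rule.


decoded: {"extras": {"alt": 1.5, "k2": -0.5}, "addr": null, "duration": -7, "archived": false}

in User below, arrows point writer -> reader
migrating the User value to v1:
  extras := {"alt": 1.5, "k2": -0.5}
  addr := null (absent, optional -> null)
  duration := -7
  archived := false
  => decoded: {"extras": {"alt": 1.5, "k2": -0.5}, "addr": null, "duration": -7, "archived": false}
checking off the User differences that do not matter here:
  removed field checksum from record Money -> triggers nothing under the printed rules; the User answer is the same either way
  field balance in record Money: type float64 changed to bool -> a verdict-level change on User — the shown value reads the same
  added field primary to record User: optional bool, tag 13 (in v2 it sits immediately before addr) -> triggers nothing under the printed rules; the User answer is the same either way


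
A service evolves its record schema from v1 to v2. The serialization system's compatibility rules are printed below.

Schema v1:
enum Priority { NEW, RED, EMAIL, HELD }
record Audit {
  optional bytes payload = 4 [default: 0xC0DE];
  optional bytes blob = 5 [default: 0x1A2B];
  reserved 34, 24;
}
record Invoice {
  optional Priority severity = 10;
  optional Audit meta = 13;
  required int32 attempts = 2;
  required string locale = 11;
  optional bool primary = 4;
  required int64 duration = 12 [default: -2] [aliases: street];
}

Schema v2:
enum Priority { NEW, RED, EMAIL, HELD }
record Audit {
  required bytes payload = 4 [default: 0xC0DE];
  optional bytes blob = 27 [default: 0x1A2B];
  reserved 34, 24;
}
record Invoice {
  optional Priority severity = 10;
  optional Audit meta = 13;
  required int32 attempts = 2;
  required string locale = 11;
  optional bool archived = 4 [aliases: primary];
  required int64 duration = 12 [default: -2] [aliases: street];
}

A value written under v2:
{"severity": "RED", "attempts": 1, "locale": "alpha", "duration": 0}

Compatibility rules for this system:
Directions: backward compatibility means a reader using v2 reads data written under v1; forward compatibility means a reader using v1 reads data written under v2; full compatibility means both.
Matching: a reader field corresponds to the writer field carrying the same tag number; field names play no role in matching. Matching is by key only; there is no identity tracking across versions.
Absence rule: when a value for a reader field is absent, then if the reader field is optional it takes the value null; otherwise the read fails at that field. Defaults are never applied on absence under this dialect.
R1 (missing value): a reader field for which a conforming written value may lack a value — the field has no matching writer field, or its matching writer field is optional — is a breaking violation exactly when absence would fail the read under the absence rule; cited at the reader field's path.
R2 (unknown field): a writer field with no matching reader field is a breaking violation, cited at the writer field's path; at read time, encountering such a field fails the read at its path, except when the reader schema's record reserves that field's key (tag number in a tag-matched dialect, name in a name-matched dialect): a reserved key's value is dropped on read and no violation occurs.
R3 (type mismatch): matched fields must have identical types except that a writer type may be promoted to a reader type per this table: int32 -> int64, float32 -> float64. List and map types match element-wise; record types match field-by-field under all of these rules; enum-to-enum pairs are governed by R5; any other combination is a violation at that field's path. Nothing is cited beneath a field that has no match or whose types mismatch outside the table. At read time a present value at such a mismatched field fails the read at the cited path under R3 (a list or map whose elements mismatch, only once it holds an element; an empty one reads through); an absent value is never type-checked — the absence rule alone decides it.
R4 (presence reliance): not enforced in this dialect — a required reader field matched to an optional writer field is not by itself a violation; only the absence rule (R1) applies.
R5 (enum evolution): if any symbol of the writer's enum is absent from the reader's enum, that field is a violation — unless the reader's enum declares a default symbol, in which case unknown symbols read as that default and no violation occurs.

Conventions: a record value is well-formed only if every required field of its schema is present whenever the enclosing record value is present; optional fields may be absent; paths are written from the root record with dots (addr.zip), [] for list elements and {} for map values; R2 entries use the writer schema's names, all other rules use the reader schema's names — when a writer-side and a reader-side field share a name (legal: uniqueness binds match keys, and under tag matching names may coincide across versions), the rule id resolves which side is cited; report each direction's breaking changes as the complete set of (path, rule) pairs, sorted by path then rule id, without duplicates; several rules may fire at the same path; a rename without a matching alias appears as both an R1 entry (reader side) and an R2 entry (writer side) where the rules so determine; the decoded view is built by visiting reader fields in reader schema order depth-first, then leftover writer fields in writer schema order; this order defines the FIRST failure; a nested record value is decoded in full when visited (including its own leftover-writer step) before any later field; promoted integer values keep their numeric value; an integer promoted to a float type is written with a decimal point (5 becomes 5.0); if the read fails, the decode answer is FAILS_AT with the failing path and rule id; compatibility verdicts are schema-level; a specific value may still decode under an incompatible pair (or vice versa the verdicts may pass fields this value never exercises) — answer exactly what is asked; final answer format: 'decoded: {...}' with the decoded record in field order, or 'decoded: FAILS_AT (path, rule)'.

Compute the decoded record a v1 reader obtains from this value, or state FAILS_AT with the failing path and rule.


the writer's type comes first in each Invoice pair
decoding the Invoice value with the v1 reader:
  severity := "RED"
  meta := null (missing; optional => null)
  attempts := 1
  locale := "alpha"
  primary := null (missing; optional => null)
  duration := 0
  => decoded: {"severity": "RED", "meta": null, "attempts": 1, "locale": "alpha", "primary": null, "duration": 0}
checking off the Invoice differences that do not matter here:
  field payload in record Audit: optional changed to required -> schema-level compatibility only; this Invoice value's decode is unchanged
  field blob in record Audit: tag 5 changed to 27 -> schema-level compatibility only; this Invoice value's decode is unchanged
  renamed field primary to archived in record Invoice (alias primary declared on the renamed field) -> triggers nothing under the printed rules; the Invoice answer is the same either way

decoded: {"severity": "RED", "meta": null, "attempts": 1, "locale": "alpha", "primary": null, "duration": 0}


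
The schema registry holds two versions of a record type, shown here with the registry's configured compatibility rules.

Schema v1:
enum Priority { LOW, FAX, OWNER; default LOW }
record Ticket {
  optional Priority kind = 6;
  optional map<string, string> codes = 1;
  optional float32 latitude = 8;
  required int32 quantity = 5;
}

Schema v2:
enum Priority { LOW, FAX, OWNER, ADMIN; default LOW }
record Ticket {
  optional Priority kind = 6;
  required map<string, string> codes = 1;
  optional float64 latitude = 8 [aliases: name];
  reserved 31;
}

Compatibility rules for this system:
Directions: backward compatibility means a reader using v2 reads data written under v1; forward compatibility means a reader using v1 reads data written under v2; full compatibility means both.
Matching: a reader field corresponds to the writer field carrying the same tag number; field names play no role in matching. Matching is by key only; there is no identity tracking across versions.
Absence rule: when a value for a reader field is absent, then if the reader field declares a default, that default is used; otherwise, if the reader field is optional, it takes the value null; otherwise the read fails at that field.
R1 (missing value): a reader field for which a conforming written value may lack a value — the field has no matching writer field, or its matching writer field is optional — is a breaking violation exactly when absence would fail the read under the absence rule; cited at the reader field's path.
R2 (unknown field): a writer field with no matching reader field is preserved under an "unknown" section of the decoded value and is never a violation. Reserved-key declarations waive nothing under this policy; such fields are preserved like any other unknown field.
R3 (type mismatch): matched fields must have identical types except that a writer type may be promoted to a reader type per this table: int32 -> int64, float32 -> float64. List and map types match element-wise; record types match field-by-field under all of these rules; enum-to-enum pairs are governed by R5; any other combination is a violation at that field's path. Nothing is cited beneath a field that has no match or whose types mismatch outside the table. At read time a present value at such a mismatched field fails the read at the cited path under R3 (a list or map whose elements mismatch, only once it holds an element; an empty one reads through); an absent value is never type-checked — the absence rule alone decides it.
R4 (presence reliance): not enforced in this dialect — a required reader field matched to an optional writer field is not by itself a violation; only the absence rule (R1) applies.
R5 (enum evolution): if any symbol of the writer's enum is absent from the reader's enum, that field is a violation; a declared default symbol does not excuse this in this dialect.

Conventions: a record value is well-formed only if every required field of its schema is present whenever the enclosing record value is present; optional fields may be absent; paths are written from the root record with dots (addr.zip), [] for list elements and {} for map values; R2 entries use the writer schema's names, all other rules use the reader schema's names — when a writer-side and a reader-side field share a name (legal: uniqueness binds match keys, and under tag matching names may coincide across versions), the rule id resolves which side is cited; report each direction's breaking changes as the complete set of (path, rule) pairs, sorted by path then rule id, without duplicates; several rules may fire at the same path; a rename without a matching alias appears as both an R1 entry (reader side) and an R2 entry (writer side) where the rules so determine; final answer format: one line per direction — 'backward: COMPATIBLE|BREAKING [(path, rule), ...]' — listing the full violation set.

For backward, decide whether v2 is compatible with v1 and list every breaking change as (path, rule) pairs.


arrows below run writer -> reader for Ticket
backward pass over Ticket, reader schema v2, writer schema v1:
  Priority -> Priority, writer optional: kind aligns to kind
  map<string, string> -> map<string, string>, writer optional: codes aligns to codes
  float32 -> float64, writer optional: latitude aligns to latitude
  leftover writer field: quantity
  violation R1 at codes
  => backward verdict for Ticket: BREAKING, 1 violation(s)
the other Ticket changes do not affect what is asked:
  enum Priority (field kind in record Ticket): symbol ADMIN added -> fires only in the forward direction of Ticket, which is not asked here
  removed field quantity from record Ticket -> fires only in the forward direction of Ticket, which is not asked here
  field latitude in record Ticket: type float32 changed to float64 -> fires only in the forward direction of Ticket, which is not asked here

backward: BREAKING [(codes, R1)]


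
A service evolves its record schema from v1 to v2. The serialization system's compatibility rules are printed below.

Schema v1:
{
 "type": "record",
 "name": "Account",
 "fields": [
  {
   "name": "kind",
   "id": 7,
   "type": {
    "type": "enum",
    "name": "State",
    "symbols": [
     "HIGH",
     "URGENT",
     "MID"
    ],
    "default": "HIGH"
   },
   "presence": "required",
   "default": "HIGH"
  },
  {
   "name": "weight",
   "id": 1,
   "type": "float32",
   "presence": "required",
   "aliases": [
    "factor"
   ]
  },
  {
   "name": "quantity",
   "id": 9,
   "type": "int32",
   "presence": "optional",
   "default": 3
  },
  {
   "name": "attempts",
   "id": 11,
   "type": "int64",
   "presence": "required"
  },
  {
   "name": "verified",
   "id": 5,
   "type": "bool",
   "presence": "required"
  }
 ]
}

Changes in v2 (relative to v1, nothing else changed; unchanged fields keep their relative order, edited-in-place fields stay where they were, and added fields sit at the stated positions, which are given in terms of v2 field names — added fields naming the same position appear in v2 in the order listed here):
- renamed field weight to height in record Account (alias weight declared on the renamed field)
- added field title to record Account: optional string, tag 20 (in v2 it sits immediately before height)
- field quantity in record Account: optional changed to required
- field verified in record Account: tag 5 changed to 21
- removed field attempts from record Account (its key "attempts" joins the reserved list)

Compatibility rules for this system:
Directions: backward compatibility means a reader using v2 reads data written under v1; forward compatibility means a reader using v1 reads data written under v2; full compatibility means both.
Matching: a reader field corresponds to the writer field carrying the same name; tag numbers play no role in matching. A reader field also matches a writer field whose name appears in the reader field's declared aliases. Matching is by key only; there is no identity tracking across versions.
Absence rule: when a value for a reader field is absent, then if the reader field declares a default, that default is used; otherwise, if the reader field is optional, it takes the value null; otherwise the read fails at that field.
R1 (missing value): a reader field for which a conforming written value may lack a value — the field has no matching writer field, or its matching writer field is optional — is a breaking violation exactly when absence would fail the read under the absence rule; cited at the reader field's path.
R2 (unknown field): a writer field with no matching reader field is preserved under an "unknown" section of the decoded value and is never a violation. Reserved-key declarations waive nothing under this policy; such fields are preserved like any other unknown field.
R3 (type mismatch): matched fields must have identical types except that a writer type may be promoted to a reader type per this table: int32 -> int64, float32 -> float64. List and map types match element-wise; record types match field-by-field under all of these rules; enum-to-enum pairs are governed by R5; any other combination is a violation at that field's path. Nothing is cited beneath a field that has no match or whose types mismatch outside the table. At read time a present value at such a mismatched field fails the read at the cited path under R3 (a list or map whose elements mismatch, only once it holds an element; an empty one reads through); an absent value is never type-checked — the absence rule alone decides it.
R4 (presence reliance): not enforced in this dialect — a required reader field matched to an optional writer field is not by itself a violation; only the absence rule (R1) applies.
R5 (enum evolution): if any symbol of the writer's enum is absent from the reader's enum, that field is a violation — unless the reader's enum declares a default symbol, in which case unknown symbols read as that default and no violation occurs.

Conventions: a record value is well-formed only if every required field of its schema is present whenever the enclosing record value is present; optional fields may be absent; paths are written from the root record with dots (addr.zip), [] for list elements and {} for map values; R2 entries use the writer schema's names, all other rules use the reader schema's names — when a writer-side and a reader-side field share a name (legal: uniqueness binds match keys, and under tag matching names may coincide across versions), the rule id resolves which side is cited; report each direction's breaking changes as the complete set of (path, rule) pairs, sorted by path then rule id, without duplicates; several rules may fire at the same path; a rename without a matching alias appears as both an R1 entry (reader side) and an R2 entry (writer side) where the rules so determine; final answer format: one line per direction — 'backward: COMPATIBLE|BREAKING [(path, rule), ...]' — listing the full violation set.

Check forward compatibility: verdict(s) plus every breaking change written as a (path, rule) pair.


in Account below, arrows point writer -> reader
forward analysis of Account with v1 as reader and v2 as writer:
  kind: State -> State, writer required; from kind
  weight has no writer counterpart
  quantity: int32 -> int32, writer required; from quantity
  attempts has no writer counterpart
  verified: bool -> bool, writer required; from verified
  leftover writer field: title
  leftover writer field: height
  breaking: (attempts, R1)
  breaking: (weight, R1)
  => forward: BREAKING (2)
diffs on Account not affecting the asked answer:
  added field title to record Account: optional string, tag 20 (in v2 it sits immediately before height) -> triggers nothing under Account's printed rules — same verdict
  field quantity in record Account: optional changed to required -> triggers nothing under Account's printed rules — same verdict
  field verified in record Account: tag 5 changed to 21 -> triggers nothing under Account's printed rules — same verdict

forward: BREAKING [(attempts, R1), (weight, R1)]
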